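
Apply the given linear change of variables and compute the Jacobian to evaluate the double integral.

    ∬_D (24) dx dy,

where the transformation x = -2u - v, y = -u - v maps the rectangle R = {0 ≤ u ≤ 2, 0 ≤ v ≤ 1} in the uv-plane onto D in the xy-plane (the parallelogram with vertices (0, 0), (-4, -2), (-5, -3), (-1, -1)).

Compute the Jacobian determinant of (x, y) with respect to (u, v):

    ∂(x,y)/∂(u,v) = | -2  -1 | = (-2)(-1) - (-1)(-1) = 1.
                   | -1  -1 |

Its absolute value is |J| = 1 (the area scaling factor).

Substituting x = -2u - v, y = -u - v into the integrand,

    24 → 24,

so the integral becomes

    ∬_R (24) · |J| du dv = ∫_0^2 ∫_0^1 (24) dv du.

Inner (v): 24.
Outer (u): 48.

Therefore ∬_D (24) dx dy = 48.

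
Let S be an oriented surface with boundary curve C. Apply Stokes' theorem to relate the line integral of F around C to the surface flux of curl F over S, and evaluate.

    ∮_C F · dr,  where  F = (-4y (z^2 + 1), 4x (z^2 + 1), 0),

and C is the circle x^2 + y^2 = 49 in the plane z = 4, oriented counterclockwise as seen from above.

Let S be the flat disk x^2 + y^2 ≤ 49 in the plane z = 4, with upward unit normal n̂ = ẑ. By Stokes' theorem,

    ∮_C F · dr = ∬_S (∇ × F) · n̂ dS = ∬_D (curl F)_z dA,

where D is the disk x^2 + y^2 ≤ 49.

Compute the curl of F = (-4y (z^2 + 1), 4x (z^2 + 1), 0):
    (∇ × F)_x = ∂F_z/∂y - ∂F_y/∂z = -8x z,
    (∇ × F)_y = ∂F_x/∂z - ∂F_z/∂x = -8y z,
    (∇ × F)_z = ∂F_y/∂x - ∂F_x/∂y = 8z^2 + 8.

On z = 4, (curl F)_z = 136.

Convert to polar (x = r cos θ, y = r sin θ, dA = r dr dθ); the integrand becomes 136, so

    ∬_D (curl F)_z dA = ∫_0^{2π} ∫_0^{7} (136) · r dr dθ.

Inner (r from 0 to 7): 3332.
Outer (θ from 0 to 2π): 6664π.

Therefore ∮_C F · dr = 6664π.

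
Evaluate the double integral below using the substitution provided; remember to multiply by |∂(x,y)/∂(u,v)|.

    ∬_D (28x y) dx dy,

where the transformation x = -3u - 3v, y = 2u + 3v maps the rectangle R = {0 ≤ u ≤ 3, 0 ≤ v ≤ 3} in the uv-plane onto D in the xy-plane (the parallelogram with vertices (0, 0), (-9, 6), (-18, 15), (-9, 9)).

Compute the Jacobian determinant of (x, y) with respect to (u, v):

    ∂(x,y)/∂(u,v) = | -3  -3 | = (-3)(3) - (-3)(2) = -3.
                   | 2  3 |

Its absolute value is |J| = 3 (the area scaling factor).

Substituting x = -3u - 3v, y = 2u + 3v into the integrand,

    28x y → -168u^2 - 420u v - 252v^2,

so the integral becomes

    ∬_R (-168u^2 - 420u v - 252v^2) · |J| du dv = ∫_0^3 ∫_0^3 (-504u^2 - 1260u v - 756v^2) dv du.

Inner (v): -1512u^2 - 5670u - 6804.
Outer (u): -59535.

Therefore ∬_D (28x y) dx dy = -59535.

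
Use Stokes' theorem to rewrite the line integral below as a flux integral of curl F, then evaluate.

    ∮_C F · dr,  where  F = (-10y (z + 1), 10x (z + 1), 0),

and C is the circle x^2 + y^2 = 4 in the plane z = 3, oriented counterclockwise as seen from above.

Let S be the flat disk x^2 + y^2 ≤ 4 in the plane z = 3, with upward unit normal n̂ = ẑ. By Stokes' theorem,

    ∮_C F · dr = ∬_S (∇ × F) · n̂ dS = ∬_D (curl F)_z dA,

where D is the disk x^2 + y^2 ≤ 4.

Compute the curl of F = (-10y (z + 1), 10x (z + 1), 0):
    (∇ × F)_x = ∂F_z/∂y - ∂F_y/∂z = -10x,
    (∇ × F)_y = ∂F_x/∂z - ∂F_z/∂x = -10y,
    (∇ × F)_z = ∂F_y/∂x - ∂F_x/∂y = 20z + 20.

On z = 3, (curl F)_z = 80.

Convert to polar (x = r cos θ, y = r sin θ, dA = r dr dθ); the integrand becomes 80, so

    ∬_D (curl F)_z dA = ∫_0^{2π} ∫_0^{2} (80) · r dr dθ.

Inner (r from 0 to 2): 160.
Outer (θ from 0 to 2π): 320π.

Therefore ∮_C F · dr = 320π.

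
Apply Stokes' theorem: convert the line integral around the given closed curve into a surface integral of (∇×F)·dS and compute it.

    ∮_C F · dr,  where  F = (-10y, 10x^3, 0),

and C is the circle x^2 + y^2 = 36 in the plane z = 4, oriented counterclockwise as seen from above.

Let S be the flat disk x^2 + y^2 ≤ 36 in the plane z = 4, with upward unit normal n̂ = ẑ. By Stokes' theorem,

    ∮_C F · dr = ∬_S (∇ × F) · n̂ dS = ∬_D (curl F)_z dA,

where D is the disk x^2 + y^2 ≤ 36.

Compute the curl of F = (-10y, 10x^3, 0):
    (∇ × F)_x = ∂F_z/∂y - ∂F_y/∂z = 0,
    (∇ × F)_y = ∂F_x/∂z - ∂F_z/∂x = 0,
    (∇ × F)_z = ∂F_y/∂x - ∂F_x/∂y = 30x^2 + 10.

On z = 4, (curl F)_z = 30x^2 + 10.

Convert to polar (x = r cos θ, y = r sin θ, dA = r dr dθ); the integrand becomes 30r^2cos(θ)^2 + 10, so

    ∬_D (curl F)_z dA = ∫_0^{2π} ∫_0^{6} (30r^2cos(θ)^2 + 10) · r dr dθ.

Inner (r from 0 to 6): 9720cos(θ)^2 + 180.
Outer (θ from 0 to 2π): 10080π.

Therefore ∮_C F · dr = 10080π.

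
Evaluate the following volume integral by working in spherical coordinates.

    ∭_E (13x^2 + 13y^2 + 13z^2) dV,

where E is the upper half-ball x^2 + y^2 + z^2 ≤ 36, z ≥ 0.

In spherical coordinates, x = ρ sin(φ) cos(θ), y = ρ sin(φ) sin(θ), z = ρ cos(φ), and dV = ρ^2 sin(φ) dρ dφ dθ.

The integrand becomes 13ρ^2, so

    ∭_E (13x^2 + 13y^2 + 13z^2) dV = ∫_{0}^{2π} ∫_{0}^{π/2} ∫_{0}^{6} (13ρ^2) · ρ^2 sin(φ) dρ dφ dθ.

Inner (ρ): 101088sin(φ)/5.
Middle (φ): 101088/5.
Outer (θ): 202176π/5.

Therefore the triple integral equals 202176π/5.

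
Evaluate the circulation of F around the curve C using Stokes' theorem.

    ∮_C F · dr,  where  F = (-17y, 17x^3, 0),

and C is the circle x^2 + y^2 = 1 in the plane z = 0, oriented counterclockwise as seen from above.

Let S be the flat disk x^2 + y^2 ≤ 1 in the plane z = 0, with upward unit normal n̂ = ẑ. By Stokes' theorem,

    ∮_C F · dr = ∬_S (∇ × F) · n̂ dS = ∬_D (curl F)_z dA,

where D is the disk x^2 + y^2 ≤ 1.

Compute the curl of F = (-17y, 17x^3, 0):
    (∇ × F)_x = ∂F_z/∂y - ∂F_y/∂z = 0,
    (∇ × F)_y = ∂F_x/∂z - ∂F_z/∂x = 0,
    (∇ × F)_z = ∂F_y/∂x - ∂F_x/∂y = 51x^2 + 17.

On z = 0, (curl F)_z = 51x^2 + 17.

Convert to polar (x = r cos θ, y = r sin θ, dA = r dr dθ); the integrand becomes 51r^2cos(θ)^2 + 17, so

    ∬_D (curl F)_z dA = ∫_0^{2π} ∫_0^{1} (51r^2cos(θ)^2 + 17) · r dr dθ.

Inner (r from 0 to 1): 51cos(θ)^2/4 + 17/2.
Outer (θ from 0 to 2π): 119π/4.

Therefore ∮_C F · dr = 119π/4.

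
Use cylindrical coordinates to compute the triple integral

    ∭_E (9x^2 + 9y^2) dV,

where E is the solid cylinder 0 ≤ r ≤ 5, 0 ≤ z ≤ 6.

In cylindrical coordinates, x = r cos(θ), y = r sin(θ), z = z, and dV = r dr dθ dz.

The integrand becomes 9r^2, so

    ∭_E (9x^2 + 9y^2) dV = ∫_{0}^{2π} ∫_{0}^{5} ∫_{0}^{6} (9r^2) · r dz dr dθ.

Inner (z): 54r^3.
Middle (r from 0 to 5): 16875/2.
Outer (θ): 16875π.

Therefore the triple integral equals 16875π.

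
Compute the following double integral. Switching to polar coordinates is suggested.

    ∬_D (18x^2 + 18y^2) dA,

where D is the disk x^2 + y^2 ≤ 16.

The region D is 0 ≤ r ≤ 4, 0 ≤ θ ≤ 2π in polar coordinates, where x = r cos(θ), y = r sin(θ), and dA = r dr dθ.

Under the substitution, the integrand becomes 18r^2, so

    ∬_D (18x^2 + 18y^2) dA = ∫_{0}^{2π} ∫_{0}^{4} (18r^2) · r dr dθ.

Inner integral (in r): ∫_{0}^{4} (18r^2) · r dr = 1152.

Outer integral (in θ): ∫_{0}^{2π} (1152) dθ = 2304π.

Therefore ∬_D (18x^2 + 18y^2) dA = 2304π.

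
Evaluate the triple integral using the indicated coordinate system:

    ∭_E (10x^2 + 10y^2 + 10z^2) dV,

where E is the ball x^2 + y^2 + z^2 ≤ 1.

In spherical coordinates, x = ρ sin(φ) cos(θ), y = ρ sin(φ) sin(θ), z = ρ cos(φ), and dV = ρ^2 sin(φ) dρ dφ dθ.

The integrand becomes 10ρ^2, so

    ∭_E (10x^2 + 10y^2 + 10z^2) dV = ∫_{0}^{2π} ∫_{0}^{π} ∫_{0}^{1} (10ρ^2) · ρ^2 sin(φ) dρ dφ dθ.

Inner (ρ): 2sin(φ).
Middle (φ): 4.
Outer (θ): 8π.

Therefore the triple integral equals 8π.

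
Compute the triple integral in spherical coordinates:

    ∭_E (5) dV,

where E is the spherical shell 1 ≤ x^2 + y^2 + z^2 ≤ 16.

In spherical coordinates, x = ρ sin(φ) cos(θ), y = ρ sin(φ) sin(θ), z = ρ cos(φ), and dV = ρ^2 sin(φ) dρ dφ dθ.

The integrand becomes 5, so

    ∭_E (5) dV = ∫_{0}^{2π} ∫_{0}^{π} ∫_{1}^{4} (5) · ρ^2 sin(φ) dρ dφ dθ.

Inner (ρ): 105sin(φ).
Middle (φ): 210.
Outer (θ): 420π.

Therefore the triple integral equals 420π.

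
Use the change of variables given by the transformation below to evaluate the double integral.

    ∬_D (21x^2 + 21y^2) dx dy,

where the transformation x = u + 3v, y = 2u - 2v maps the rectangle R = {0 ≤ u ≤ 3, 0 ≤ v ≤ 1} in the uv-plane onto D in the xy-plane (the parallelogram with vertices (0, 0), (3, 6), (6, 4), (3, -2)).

Compute the Jacobian determinant of (x, y) with respect to (u, v):

    ∂(x,y)/∂(u,v) = | 1  3 | = (1)(-2) - (3)(2) = -8.
                   | 2  -2 |

Its absolute value is |J| = 8 (the area scaling factor).

Substituting x = u + 3v, y = 2u - 2v into the integrand,

    21x^2 + 21y^2 → 105u^2 - 42u v + 273v^2,

so the integral becomes

    ∬_R (105u^2 - 42u v + 273v^2) · |J| du dv = ∫_0^3 ∫_0^1 (840u^2 - 336u v + 2184v^2) dv du.

Inner (v): 840u^2 - 168u + 728.
Outer (u): 8988.

Therefore ∬_D (21x^2 + 21y^2) dx dy = 8988.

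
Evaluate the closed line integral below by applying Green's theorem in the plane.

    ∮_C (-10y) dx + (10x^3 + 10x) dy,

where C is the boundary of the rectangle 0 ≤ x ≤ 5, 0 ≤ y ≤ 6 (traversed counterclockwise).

Green's theorem converts the closed line integral into a double integral over the enclosed region D:

    ∮_C P dx + Q dy = ∬_D (∂Q/∂x - ∂P/∂y) dA.

Here P = -10y, Q = 10x^3 + 10x, so

    ∂Q/∂x = 30x^2 + 10,    ∂P/∂y = -10,
    ∂Q/∂x - ∂P/∂y = 30x^2 + 20.

D is the region 0 ≤ x ≤ 5, 0 ≤ y ≤ 6. Evaluating the double integral:

    ∬_D (30x^2 + 20) dA = ∫_0^{5} ∫_0^{6} (30x^2 + 20) dy dx.

Inner (y from 0 to 6): 180x^2 + 120.
Outer (x from 0 to 5): 8100.

Therefore ∮_C P dx + Q dy = 8100.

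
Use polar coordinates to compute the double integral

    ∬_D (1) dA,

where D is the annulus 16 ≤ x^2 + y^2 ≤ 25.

The region D is 4 ≤ r ≤ 5, 0 ≤ θ ≤ 2π in polar coordinates, where x = r cos(θ), y = r sin(θ), and dA = r dr dθ.

Under the substitution, the integrand becomes 1, so

    ∬_D (1) dA = ∫_{0}^{2π} ∫_{4}^{5} (1) · r dr dθ.

Inner integral (in r): ∫_{4}^{5} (1) · r dr = 9/2.

Outer integral (in θ): ∫_{0}^{2π} (9/2) dθ = 9π.

Therefore ∬_D (1) dA = 9π.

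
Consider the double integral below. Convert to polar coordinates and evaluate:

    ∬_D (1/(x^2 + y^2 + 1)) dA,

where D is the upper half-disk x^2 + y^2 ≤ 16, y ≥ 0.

The region D is 0 ≤ r ≤ 4, 0 ≤ θ ≤ π in polar coordinates, where x = r cos(θ), y = r sin(θ), and dA = r dr dθ.

Under the substitution, the integrand becomes 1/(r^2 + 1), so

    ∬_D (1/(x^2 + y^2 + 1)) dA = ∫_{0}^{π} ∫_{0}^{4} (1/(r^2 + 1)) · r dr dθ.

Inner integral (in r): ∫_{0}^{4} (1/(r^2 + 1)) · r dr = log(17)/2.

Outer integral (in θ): ∫_{0}^{π} (log(17)/2) dθ = π log(17)/2.

Therefore ∬_D (1/(x^2 + y^2 + 1)) dA = π log(17)/2.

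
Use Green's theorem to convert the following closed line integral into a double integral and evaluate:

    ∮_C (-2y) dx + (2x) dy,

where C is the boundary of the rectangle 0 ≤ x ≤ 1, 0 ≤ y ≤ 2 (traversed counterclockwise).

Green's theorem converts the closed line integral into a double integral over the enclosed region D:

    ∮_C P dx + Q dy = ∬_D (∂Q/∂x - ∂P/∂y) dA.

Here P = -2y, Q = 2x, so

    ∂Q/∂x = 2,    ∂P/∂y = -2,
    ∂Q/∂x - ∂P/∂y = 4.

D is the region 0 ≤ x ≤ 1, 0 ≤ y ≤ 2. Evaluating the double integral:

    ∬_D (4) dA = ∫_0^{1} ∫_0^{2} (4) dy dx.

Inner (y from 0 to 2): 8.
Outer (x from 0 to 1): 8.

Therefore ∮_C P dx + Q dy = 8.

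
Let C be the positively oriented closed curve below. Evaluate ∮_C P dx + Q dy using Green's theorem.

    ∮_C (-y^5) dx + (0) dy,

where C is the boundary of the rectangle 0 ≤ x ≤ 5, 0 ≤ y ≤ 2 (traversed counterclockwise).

Green's theorem converts the closed line integral into a double integral over the enclosed region D:

    ∮_C P dx + Q dy = ∬_D (∂Q/∂x - ∂P/∂y) dA.

Here P = -y^5, Q = 0, so

    ∂Q/∂x = 0,    ∂P/∂y = -5y^4,
    ∂Q/∂x - ∂P/∂y = 5y^4.

D is the region 0 ≤ x ≤ 5, 0 ≤ y ≤ 2. Evaluating the double integral:

    ∬_D (5y^4) dA = ∫_0^{5} ∫_0^{2} (5y^4) dy dx.

Inner (y from 0 to 2): 32.
Outer (x from 0 to 5): 160.

Therefore ∮_C P dx + Q dy = 160.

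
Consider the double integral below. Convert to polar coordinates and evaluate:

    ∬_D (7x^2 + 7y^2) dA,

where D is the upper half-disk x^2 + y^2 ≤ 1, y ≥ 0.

The region D is 0 ≤ r ≤ 1, 0 ≤ θ ≤ π in polar coordinates, where x = r cos(θ), y = r sin(θ), and dA = r dr dθ.

Under the substitution, the integrand becomes 7r^2, so

    ∬_D (7x^2 + 7y^2) dA = ∫_{0}^{π} ∫_{0}^{1} (7r^2) · r dr dθ.

Inner integral (in r): ∫_{0}^{1} (7r^2) · r dr = 7/4.

Outer integral (in θ): ∫_{0}^{π} (7/4) dθ = 7π/4.

Therefore ∬_D (7x^2 + 7y^2) dA = 7π/4.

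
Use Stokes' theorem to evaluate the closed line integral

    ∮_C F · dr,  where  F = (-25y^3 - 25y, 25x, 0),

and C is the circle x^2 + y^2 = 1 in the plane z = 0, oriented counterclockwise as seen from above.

Let S be the flat disk x^2 + y^2 ≤ 1 in the plane z = 0, with upward unit normal n̂ = ẑ. By Stokes' theorem,

    ∮_C F · dr = ∬_S (∇ × F) · n̂ dS = ∬_D (curl F)_z dA,

where D is the disk x^2 + y^2 ≤ 1.

Compute the curl of F = (-25y^3 - 25y, 25x, 0):
    (∇ × F)_x = ∂F_z/∂y - ∂F_y/∂z = 0,
    (∇ × F)_y = ∂F_x/∂z - ∂F_z/∂x = 0,
    (∇ × F)_z = ∂F_y/∂x - ∂F_x/∂y = 75y^2 + 50.

On z = 0, (curl F)_z = 75y^2 + 50.

Convert to polar (x = r cos θ, y = r sin θ, dA = r dr dθ); the integrand becomes 75r^2sin(θ)^2 + 50, so

    ∬_D (curl F)_z dA = ∫_0^{2π} ∫_0^{1} (75r^2sin(θ)^2 + 50) · r dr dθ.

Inner (r from 0 to 1): 75sin(θ)^2/4 + 25.
Outer (θ from 0 to 2π): 275π/4.

Therefore ∮_C F · dr = 275π/4.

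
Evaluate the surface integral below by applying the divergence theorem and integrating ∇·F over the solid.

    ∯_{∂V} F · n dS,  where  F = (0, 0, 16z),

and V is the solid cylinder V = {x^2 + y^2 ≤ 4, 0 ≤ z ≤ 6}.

By the divergence theorem,

    ∯_{∂V} F · n dS = ∭_V (∇ · F) dV.

Compute the divergence:
    ∇ · F = ∂F_x/∂x + ∂F_y/∂y + ∂F_z/∂z = 0 + 0 + 16 = 16.

In cylindrical coordinates, x = r cos(θ), y = r sin(θ), z = z, dV = r dr dθ dz, with 0 ≤ r ≤ 2, 0 ≤ θ ≤ 2π, 0 ≤ z ≤ 6.

The integrand, after substitution and multiplying by the volume element, becomes (16) · r, so

    ∭_V (∇·F) dV = ∫_0^{2π} ∫_0^{2} ∫_0^{6} (16) · r dz dr dθ.

Inner (z from 0 to 6): 96r.
Middle (r from 0 to 2): 192.
Outer (θ from 0 to 2π): 384π.

Therefore ∯_{∂V} F · n dS = 384π.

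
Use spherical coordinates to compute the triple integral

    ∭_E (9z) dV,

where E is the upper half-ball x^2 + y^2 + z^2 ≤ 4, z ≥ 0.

In spherical coordinates, x = ρ sin(φ) cos(θ), y = ρ sin(φ) sin(θ), z = ρ cos(φ), and dV = ρ^2 sin(φ) dρ dφ dθ.

The integrand becomes 9ρ cos(φ), so

    ∭_E (9z) dV = ∫_{0}^{2π} ∫_{0}^{π/2} ∫_{0}^{2} (9ρ cos(φ)) · ρ^2 sin(φ) dρ dφ dθ.

Inner (ρ): 18sin(2φ).
Middle (φ): 18.
Outer (θ): 36π.

Therefore the triple integral equals 36π.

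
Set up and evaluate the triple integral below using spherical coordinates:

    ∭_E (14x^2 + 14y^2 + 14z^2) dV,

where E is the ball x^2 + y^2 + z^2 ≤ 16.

In spherical coordinates, x = ρ sin(φ) cos(θ), y = ρ sin(φ) sin(θ), z = ρ cos(φ), and dV = ρ^2 sin(φ) dρ dφ dθ.

The integrand becomes 14ρ^2, so

    ∭_E (14x^2 + 14y^2 + 14z^2) dV = ∫_{0}^{2π} ∫_{0}^{π} ∫_{0}^{4} (14ρ^2) · ρ^2 sin(φ) dρ dφ dθ.

Inner (ρ): 14336sin(φ)/5.
Middle (φ): 28672/5.
Outer (θ): 57344π/5.

Therefore the triple integral equals 57344π/5.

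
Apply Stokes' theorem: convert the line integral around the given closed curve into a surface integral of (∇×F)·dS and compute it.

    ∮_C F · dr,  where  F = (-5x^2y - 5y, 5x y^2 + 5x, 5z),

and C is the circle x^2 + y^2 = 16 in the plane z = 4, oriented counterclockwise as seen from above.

Let S be the flat disk x^2 + y^2 ≤ 16 in the plane z = 4, with upward unit normal n̂ = ẑ. By Stokes' theorem,

    ∮_C F · dr = ∬_S (∇ × F) · n̂ dS = ∬_D (curl F)_z dA,

where D is the disk x^2 + y^2 ≤ 16.

Compute the curl of F = (-5x^2y - 5y, 5x y^2 + 5x, 5z):
    (∇ × F)_x = ∂F_z/∂y - ∂F_y/∂z = 0,
    (∇ × F)_y = ∂F_x/∂z - ∂F_z/∂x = 0,
    (∇ × F)_z = ∂F_y/∂x - ∂F_x/∂y = 5x^2 + 5y^2 + 10.

On z = 4, (curl F)_z = 5x^2 + 5y^2 + 10.

Convert to polar (x = r cos θ, y = r sin θ, dA = r dr dθ); the integrand becomes 5r^2 + 10, so

    ∬_D (curl F)_z dA = ∫_0^{2π} ∫_0^{4} (5r^2 + 10) · r dr dθ.

Inner (r from 0 to 4): 400.
Outer (θ from 0 to 2π): 800π.

Therefore ∮_C F · dr = 800π.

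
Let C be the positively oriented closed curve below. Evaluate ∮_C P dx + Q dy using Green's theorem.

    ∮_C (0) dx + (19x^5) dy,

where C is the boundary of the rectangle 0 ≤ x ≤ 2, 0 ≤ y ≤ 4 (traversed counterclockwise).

Green's theorem converts the closed line integral into a double integral over the enclosed region D:

    ∮_C P dx + Q dy = ∬_D (∂Q/∂x - ∂P/∂y) dA.

Here P = 0, Q = 19x^5, so

    ∂Q/∂x = 95x^4,    ∂P/∂y = 0,
    ∂Q/∂x - ∂P/∂y = 95x^4.

D is the region 0 ≤ x ≤ 2, 0 ≤ y ≤ 4. Evaluating the double integral:

    ∬_D (95x^4) dA = ∫_0^{2} ∫_0^{4} (95x^4) dy dx.

Inner (y from 0 to 4): 380x^4.
Outer (x from 0 to 2): 2432.

Therefore ∮_C P dx + Q dy = 2432.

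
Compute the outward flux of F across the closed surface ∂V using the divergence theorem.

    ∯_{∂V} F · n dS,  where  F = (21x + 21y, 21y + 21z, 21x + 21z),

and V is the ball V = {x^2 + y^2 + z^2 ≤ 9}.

By the divergence theorem,

    ∯_{∂V} F · n dS = ∭_V (∇ · F) dV.

Compute the divergence:
    ∇ · F = ∂F_x/∂x + ∂F_y/∂y + ∂F_z/∂z = 21 + 21 + 21 = 63.

In spherical coordinates, x = ρ sin(φ) cos(θ), y = ρ sin(φ) sin(θ), z = ρ cos(φ), dV = ρ^2 sin(φ) dρ dφ dθ, with 0 ≤ ρ ≤ 3, 0 ≤ φ ≤ π, 0 ≤ θ ≤ 2π.

The integrand, after substitution and multiplying by the volume element, becomes (63) · ρ^2 sin(φ), so

    ∭_V (∇·F) dV = ∫_0^{2π} ∫_0^{π} ∫_0^{3} (63) · ρ^2 sin(φ) dρ dφ dθ.

Inner (ρ from 0 to 3): 567sin(φ).
Middle (φ from 0 to π): 1134.
Outer (θ from 0 to 2π): 2268π.

Therefore ∯_{∂V} F · n dS = 2268π.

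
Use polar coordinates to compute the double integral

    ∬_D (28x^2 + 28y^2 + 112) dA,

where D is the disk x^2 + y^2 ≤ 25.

The region D is 0 ≤ r ≤ 5, 0 ≤ θ ≤ 2π in polar coordinates, where x = r cos(θ), y = r sin(θ), and dA = r dr dθ.

Under the substitution, the integrand becomes 28r^2 + 112, so

    ∬_D (28x^2 + 28y^2 + 112) dA = ∫_{0}^{2π} ∫_{0}^{5} (28r^2 + 112) · r dr dθ.

Inner integral (in r): ∫_{0}^{5} (28r^2 + 112) · r dr = 5775.

Outer integral (in θ): ∫_{0}^{2π} (5775) dθ = 11550π.

Therefore ∬_D (28x^2 + 28y^2 + 112) dA = 11550π.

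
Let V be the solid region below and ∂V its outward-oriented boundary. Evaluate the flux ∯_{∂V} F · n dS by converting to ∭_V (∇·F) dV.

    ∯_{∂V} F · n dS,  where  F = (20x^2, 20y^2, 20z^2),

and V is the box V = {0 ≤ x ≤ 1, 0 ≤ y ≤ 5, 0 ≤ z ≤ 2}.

By the divergence theorem,

    ∯_{∂V} F · n dS = ∭_V (∇ · F) dV.

Compute the divergence:
    ∇ · F = ∂F_x/∂x + ∂F_y/∂y + ∂F_z/∂z = 40x + 40y + 40z.

V is a rectangular box, so dV = dx dy dz with 0 ≤ x ≤ 1, 0 ≤ y ≤ 5, 0 ≤ z ≤ 2.

Integrate (40x + 40y + 40z) over V as an iterated integral:

    ∭_V (∇·F) dV = ∫_0^{1} ∫_0^{5} ∫_0^{2} (40x + 40y + 40z) dz dy dx.

Inner (z from 0 to 2): 80x + 80y + 80.
Middle (y from 0 to 5): 400x + 1400.
Outer (x from 0 to 1): 1600.

Therefore ∯_{∂V} F · n dS = 1600.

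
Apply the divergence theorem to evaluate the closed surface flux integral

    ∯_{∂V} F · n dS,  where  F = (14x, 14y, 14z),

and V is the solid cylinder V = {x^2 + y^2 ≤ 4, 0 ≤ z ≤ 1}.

By the divergence theorem,

    ∯_{∂V} F · n dS = ∭_V (∇ · F) dV.

Compute the divergence:
    ∇ · F = ∂F_x/∂x + ∂F_y/∂y + ∂F_z/∂z = 14 + 14 + 14 = 42.

In cylindrical coordinates, x = r cos(θ), y = r sin(θ), z = z, dV = r dr dθ dz, with 0 ≤ r ≤ 2, 0 ≤ θ ≤ 2π, 0 ≤ z ≤ 1.

The integrand, after substitution and multiplying by the volume element, becomes (42) · r, so

    ∭_V (∇·F) dV = ∫_0^{2π} ∫_0^{2} ∫_0^{1} (42) · r dz dr dθ.

Inner (z from 0 to 1): 42r.
Middle (r from 0 to 2): 84.
Outer (θ from 0 to 2π): 168π.

Therefore ∯_{∂V} F · n dS = 168π.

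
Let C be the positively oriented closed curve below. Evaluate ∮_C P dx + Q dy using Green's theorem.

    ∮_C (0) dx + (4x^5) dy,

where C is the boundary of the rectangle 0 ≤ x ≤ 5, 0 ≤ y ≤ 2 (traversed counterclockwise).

Green's theorem converts the closed line integral into a double integral over the enclosed region D:

    ∮_C P dx + Q dy = ∬_D (∂Q/∂x - ∂P/∂y) dA.

Here P = 0, Q = 4x^5, so

    ∂Q/∂x = 20x^4,    ∂P/∂y = 0,
    ∂Q/∂x - ∂P/∂y = 20x^4.

D is the region 0 ≤ x ≤ 5, 0 ≤ y ≤ 2. Evaluating the double integral:

    ∬_D (20x^4) dA = ∫_0^{5} ∫_0^{2} (20x^4) dy dx.

Inner (y from 0 to 2): 40x^4.
Outer (x from 0 to 5): 25000.

Therefore ∮_C P dx + Q dy = 25000.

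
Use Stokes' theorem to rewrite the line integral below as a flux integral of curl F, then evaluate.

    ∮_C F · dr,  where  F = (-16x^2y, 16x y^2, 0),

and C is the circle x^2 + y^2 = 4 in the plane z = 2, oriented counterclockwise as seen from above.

Let S be the flat disk x^2 + y^2 ≤ 4 in the plane z = 2, with upward unit normal n̂ = ẑ. By Stokes' theorem,

    ∮_C F · dr = ∬_S (∇ × F) · n̂ dS = ∬_D (curl F)_z dA,

where D is the disk x^2 + y^2 ≤ 4.

Compute the curl of F = (-16x^2y, 16x y^2, 0):
    (∇ × F)_x = ∂F_z/∂y - ∂F_y/∂z = 0,
    (∇ × F)_y = ∂F_x/∂z - ∂F_z/∂x = 0,
    (∇ × F)_z = ∂F_y/∂x - ∂F_x/∂y = 16x^2 + 16y^2.

On z = 2, (curl F)_z = 16x^2 + 16y^2.

Convert to polar (x = r cos θ, y = r sin θ, dA = r dr dθ); the integrand becomes 16r^2, so

    ∬_D (curl F)_z dA = ∫_0^{2π} ∫_0^{2} (16r^2) · r dr dθ.

Inner (r from 0 to 2): 64.
Outer (θ from 0 to 2π): 128π.

Therefore ∮_C F · dr = 128π.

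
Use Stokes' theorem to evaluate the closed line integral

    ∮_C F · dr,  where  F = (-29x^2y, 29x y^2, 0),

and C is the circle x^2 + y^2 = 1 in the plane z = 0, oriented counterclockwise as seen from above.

Let S be the flat disk x^2 + y^2 ≤ 1 in the plane z = 0, with upward unit normal n̂ = ẑ. By Stokes' theorem,

    ∮_C F · dr = ∬_S (∇ × F) · n̂ dS = ∬_D (curl F)_z dA,

where D is the disk x^2 + y^2 ≤ 1.

Compute the curl of F = (-29x^2y, 29x y^2, 0):
    (∇ × F)_x = ∂F_z/∂y - ∂F_y/∂z = 0,
    (∇ × F)_y = ∂F_x/∂z - ∂F_z/∂x = 0,
    (∇ × F)_z = ∂F_y/∂x - ∂F_x/∂y = 29x^2 + 29y^2.

On z = 0, (curl F)_z = 29x^2 + 29y^2.

Convert to polar (x = r cos θ, y = r sin θ, dA = r dr dθ); the integrand becomes 29r^2, so

    ∬_D (curl F)_z dA = ∫_0^{2π} ∫_0^{1} (29r^2) · r dr dθ.

Inner (r from 0 to 1): 29/4.
Outer (θ from 0 to 2π): 29π/2.

Therefore ∮_C F · dr = 29π/2.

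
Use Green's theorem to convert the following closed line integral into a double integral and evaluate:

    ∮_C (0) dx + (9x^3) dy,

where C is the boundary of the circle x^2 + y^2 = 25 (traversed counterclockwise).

Green's theorem converts the closed line integral into a double integral over the enclosed region D:

    ∮_C P dx + Q dy = ∬_D (∂Q/∂x - ∂P/∂y) dA.

Here P = 0, Q = 9x^3, so

    ∂Q/∂x = 27x^2,    ∂P/∂y = 0,
    ∂Q/∂x - ∂P/∂y = 27x^2.

D is the region x^2 + y^2 ≤ 25. Evaluating the double integral:

In polar coordinates (x = r cos θ, y = r sin θ, dA = r dr dθ) the integrand becomes 27r^2cos(θ)^2, so

    ∬_D (27x^2) dA = ∫_0^{2π} ∫_0^{5} (27r^2cos(θ)^2) · r dr dθ.

Inner (r from 0 to 5): 16875cos(θ)^2/4.
Outer (θ from 0 to 2π): 16875π/4.

Therefore ∮_C P dx + Q dy = 16875π/4.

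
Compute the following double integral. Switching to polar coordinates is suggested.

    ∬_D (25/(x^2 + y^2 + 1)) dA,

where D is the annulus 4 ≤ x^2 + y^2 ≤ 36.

The region D is 2 ≤ r ≤ 6, 0 ≤ θ ≤ 2π in polar coordinates, where x = r cos(θ), y = r sin(θ), and dA = r dr dθ.

Under the substitution, the integrand becomes 25/(r^2 + 1), so

    ∬_D (25/(x^2 + y^2 + 1)) dA = ∫_{0}^{2π} ∫_{2}^{6} (25/(r^2 + 1)) · r dr dθ.

Inner integral (in r): ∫_{2}^{6} (25/(r^2 + 1)) · r dr = log(6582952005840035281sqrt(185)/1220703125).

Outer integral (in θ): ∫_{0}^{2π} (log(6582952005840035281sqrt(185)/1220703125)) dθ = log((6582952005840035281sqrt(185)/1220703125)^(2π)).

Therefore ∬_D (25/(x^2 + y^2 + 1)) dA = log((6582952005840035281sqrt(185)/1220703125)^(2π)).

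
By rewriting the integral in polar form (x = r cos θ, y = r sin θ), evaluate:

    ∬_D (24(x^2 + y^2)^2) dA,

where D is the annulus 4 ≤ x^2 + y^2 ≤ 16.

The region D is 2 ≤ r ≤ 4, 0 ≤ θ ≤ 2π in polar coordinates, where x = r cos(θ), y = r sin(θ), and dA = r dr dθ.

Under the substitution, the integrand becomes 24r^4, so

    ∬_D (24(x^2 + y^2)^2) dA = ∫_{0}^{2π} ∫_{2}^{4} (24r^4) · r dr dθ.

Inner integral (in r): ∫_{2}^{4} (24r^4) · r dr = 16128.

Outer integral (in θ): ∫_{0}^{2π} (16128) dθ = 32256π.

Therefore ∬_D (24(x^2 + y^2)^2) dA = 32256π.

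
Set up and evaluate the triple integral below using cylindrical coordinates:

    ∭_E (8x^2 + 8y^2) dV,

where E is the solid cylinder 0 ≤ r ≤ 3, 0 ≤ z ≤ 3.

In cylindrical coordinates, x = r cos(θ), y = r sin(θ), z = z, and dV = r dr dθ dz.

The integrand becomes 8r^2, so

    ∭_E (8x^2 + 8y^2) dV = ∫_{0}^{2π} ∫_{0}^{3} ∫_{0}^{3} (8r^2) · r dz dr dθ.

Inner (z): 24r^3.
Middle (r from 0 to 3): 486.
Outer (θ): 972π.

Therefore the triple integral equals 972π.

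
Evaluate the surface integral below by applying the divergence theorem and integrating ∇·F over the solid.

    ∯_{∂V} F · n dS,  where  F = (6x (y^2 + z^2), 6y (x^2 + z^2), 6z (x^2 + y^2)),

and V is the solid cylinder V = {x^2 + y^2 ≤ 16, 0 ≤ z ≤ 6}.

By the divergence theorem,

    ∯_{∂V} F · n dS = ∭_V (∇ · F) dV.

Compute the divergence:
    ∇ · F = ∂F_x/∂x + ∂F_y/∂y + ∂F_z/∂z = 6y^2 + 6z^2 + 6x^2 + 6z^2 + 6x^2 + 6y^2 = 12x^2 + 12y^2 + 12z^2.

In cylindrical coordinates, x = r cos(θ), y = r sin(θ), z = z, dV = r dr dθ dz, with 0 ≤ r ≤ 4, 0 ≤ θ ≤ 2π, 0 ≤ z ≤ 6.

The integrand, after substitution and multiplying by the volume element, becomes (12r^2 + 12z^2) · r, so

    ∭_V (∇·F) dV = ∫_0^{2π} ∫_0^{4} ∫_0^{6} (12r^2 + 12z^2) · r dz dr dθ.

Inner (z from 0 to 6): 72r (r^2 + 12).
Middle (r from 0 to 4): 11520.
Outer (θ from 0 to 2π): 23040π.

Therefore ∯_{∂V} F · n dS = 23040π.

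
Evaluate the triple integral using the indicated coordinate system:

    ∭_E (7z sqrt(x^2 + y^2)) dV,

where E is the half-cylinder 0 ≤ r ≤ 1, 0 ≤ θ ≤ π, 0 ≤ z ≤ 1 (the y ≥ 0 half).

In cylindrical coordinates, x = r cos(θ), y = r sin(θ), z = z, and dV = r dr dθ dz.

The integrand becomes 7r z, so

    ∭_E (7z sqrt(x^2 + y^2)) dV = ∫_{0}^{π} ∫_{0}^{1} ∫_{0}^{1} (7r z) · r dz dr dθ.

Inner (z): 7r^2/2.
Middle (r from 0 to 1): 7/6.
Outer (θ): 7π/6.

Therefore the triple integral equals 7π/6.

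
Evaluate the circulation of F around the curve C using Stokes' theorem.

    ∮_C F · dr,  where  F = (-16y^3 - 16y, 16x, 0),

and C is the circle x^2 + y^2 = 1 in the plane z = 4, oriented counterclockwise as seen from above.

Let S be the flat disk x^2 + y^2 ≤ 1 in the plane z = 4, with upward unit normal n̂ = ẑ. By Stokes' theorem,

    ∮_C F · dr = ∬_S (∇ × F) · n̂ dS = ∬_D (curl F)_z dA,

where D is the disk x^2 + y^2 ≤ 1.

Compute the curl of F = (-16y^3 - 16y, 16x, 0):
    (∇ × F)_x = ∂F_z/∂y - ∂F_y/∂z = 0,
    (∇ × F)_y = ∂F_x/∂z - ∂F_z/∂x = 0,
    (∇ × F)_z = ∂F_y/∂x - ∂F_x/∂y = 48y^2 + 32.

On z = 4, (curl F)_z = 48y^2 + 32.

Convert to polar (x = r cos θ, y = r sin θ, dA = r dr dθ); the integrand becomes 48r^2sin(θ)^2 + 32, so

    ∬_D (curl F)_z dA = ∫_0^{2π} ∫_0^{1} (48r^2sin(θ)^2 + 32) · r dr dθ.

Inner (r from 0 to 1): 12sin(θ)^2 + 16.
Outer (θ from 0 to 2π): 44π.

Therefore ∮_C F · dr = 44π.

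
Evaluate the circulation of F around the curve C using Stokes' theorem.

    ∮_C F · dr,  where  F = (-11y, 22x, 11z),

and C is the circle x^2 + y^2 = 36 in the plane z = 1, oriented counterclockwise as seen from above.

Let S be the flat disk x^2 + y^2 ≤ 36 in the plane z = 1, with upward unit normal n̂ = ẑ. By Stokes' theorem,

    ∮_C F · dr = ∬_S (∇ × F) · n̂ dS = ∬_D (curl F)_z dA,

where D is the disk x^2 + y^2 ≤ 36.

Compute the curl of F = (-11y, 22x, 11z):
    (∇ × F)_x = ∂F_z/∂y - ∂F_y/∂z = 0,
    (∇ × F)_y = ∂F_x/∂z - ∂F_z/∂x = 0,
    (∇ × F)_z = ∂F_y/∂x - ∂F_x/∂y = 33.

On z = 1, (curl F)_z = 33.

Convert to polar (x = r cos θ, y = r sin θ, dA = r dr dθ); the integrand becomes 33, so

    ∬_D (curl F)_z dA = ∫_0^{2π} ∫_0^{6} (33) · r dr dθ.

Inner (r from 0 to 6): 594.
Outer (θ from 0 to 2π): 1188π.

Therefore ∮_C F · dr = 1188π.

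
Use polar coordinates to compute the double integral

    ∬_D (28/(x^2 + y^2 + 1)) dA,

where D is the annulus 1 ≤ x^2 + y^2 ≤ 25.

The region D is 1 ≤ r ≤ 5, 0 ≤ θ ≤ 2π in polar coordinates, where x = r cos(θ), y = r sin(θ), and dA = r dr dθ.

Under the substitution, the integrand becomes 28/(r^2 + 1), so

    ∬_D (28/(x^2 + y^2 + 1)) dA = ∫_{0}^{2π} ∫_{1}^{5} (28/(r^2 + 1)) · r dr dθ.

Inner integral (in r): ∫_{1}^{5} (28/(r^2 + 1)) · r dr = log(3937376385699289).

Outer integral (in θ): ∫_{0}^{2π} (log(3937376385699289)) dθ = 28π log(13).

Therefore ∬_D (28/(x^2 + y^2 + 1)) dA = 28π log(13).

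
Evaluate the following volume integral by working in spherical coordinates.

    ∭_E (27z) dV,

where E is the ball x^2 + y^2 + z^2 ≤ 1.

In spherical coordinates, x = ρ sin(φ) cos(θ), y = ρ sin(φ) sin(θ), z = ρ cos(φ), and dV = ρ^2 sin(φ) dρ dφ dθ.

The integrand becomes 27ρ cos(φ), so

    ∭_E (27z) dV = ∫_{0}^{2π} ∫_{0}^{π} ∫_{0}^{1} (27ρ cos(φ)) · ρ^2 sin(φ) dρ dφ dθ.

Inner (ρ): 27sin(2φ)/8.
Middle (φ): 0.
Outer (θ): 0.

Therefore the triple integral equals 0.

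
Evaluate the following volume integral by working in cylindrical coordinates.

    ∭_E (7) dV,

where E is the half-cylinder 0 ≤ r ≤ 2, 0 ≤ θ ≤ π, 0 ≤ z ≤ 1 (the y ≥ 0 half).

In cylindrical coordinates, x = r cos(θ), y = r sin(θ), z = z, and dV = r dr dθ dz.

The integrand becomes 7, so

    ∭_E (7) dV = ∫_{0}^{π} ∫_{0}^{2} ∫_{0}^{1} (7) · r dz dr dθ.

Inner (z): 7r.
Middle (r from 0 to 2): 14.
Outer (θ): 14π.

Therefore the triple integral equals 14π.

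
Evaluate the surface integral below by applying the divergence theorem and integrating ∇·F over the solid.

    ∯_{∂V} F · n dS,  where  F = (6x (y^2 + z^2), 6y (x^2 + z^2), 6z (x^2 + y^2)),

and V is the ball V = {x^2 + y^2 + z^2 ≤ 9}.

By the divergence theorem,

    ∯_{∂V} F · n dS = ∭_V (∇ · F) dV.

Compute the divergence:
    ∇ · F = ∂F_x/∂x + ∂F_y/∂y + ∂F_z/∂z = 6y^2 + 6z^2 + 6x^2 + 6z^2 + 6x^2 + 6y^2 = 12x^2 + 12y^2 + 12z^2.

In spherical coordinates, x = ρ sin(φ) cos(θ), y = ρ sin(φ) sin(θ), z = ρ cos(φ), dV = ρ^2 sin(φ) dρ dφ dθ, with 0 ≤ ρ ≤ 3, 0 ≤ φ ≤ π, 0 ≤ θ ≤ 2π.

The integrand, after substitution and multiplying by the volume element, becomes (12ρ^2) · ρ^2 sin(φ), so

    ∭_V (∇·F) dV = ∫_0^{2π} ∫_0^{π} ∫_0^{3} (12ρ^2) · ρ^2 sin(φ) dρ dφ dθ.

Inner (ρ from 0 to 3): 2916sin(φ)/5.
Middle (φ from 0 to π): 5832/5.
Outer (θ from 0 to 2π): 11664π/5.

Therefore ∯_{∂V} F · n dS = 11664π/5.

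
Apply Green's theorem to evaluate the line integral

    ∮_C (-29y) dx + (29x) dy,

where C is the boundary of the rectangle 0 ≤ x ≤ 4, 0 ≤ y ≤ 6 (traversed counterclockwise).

Green's theorem converts the closed line integral into a double integral over the enclosed region D:

    ∮_C P dx + Q dy = ∬_D (∂Q/∂x - ∂P/∂y) dA.

Here P = -29y, Q = 29x, so

    ∂Q/∂x = 29,    ∂P/∂y = -29,
    ∂Q/∂x - ∂P/∂y = 58.

D is the region 0 ≤ x ≤ 4, 0 ≤ y ≤ 6. Evaluating the double integral:

    ∬_D (58) dA = ∫_0^{4} ∫_0^{6} (58) dy dx.

Inner (y from 0 to 6): 348.
Outer (x from 0 to 4): 1392.

Therefore ∮_C P dx + Q dy = 1392.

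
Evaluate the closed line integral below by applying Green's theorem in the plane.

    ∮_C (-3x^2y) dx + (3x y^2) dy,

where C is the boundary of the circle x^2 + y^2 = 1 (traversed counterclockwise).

Green's theorem converts the closed line integral into a double integral over the enclosed region D:

    ∮_C P dx + Q dy = ∬_D (∂Q/∂x - ∂P/∂y) dA.

Here P = -3x^2y, Q = 3x y^2, so

    ∂Q/∂x = 3y^2,    ∂P/∂y = -3x^2,
    ∂Q/∂x - ∂P/∂y = 3x^2 + 3y^2.

D is the region x^2 + y^2 ≤ 1. Evaluating the double integral:

In polar coordinates (x = r cos θ, y = r sin θ, dA = r dr dθ) the integrand becomes 3r^2, so

    ∬_D (3x^2 + 3y^2) dA = ∫_0^{2π} ∫_0^{1} (3r^2) · r dr dθ.

Inner (r from 0 to 1): 3/4.
Outer (θ from 0 to 2π): 3π/2.

Therefore ∮_C P dx + Q dy = 3π/2.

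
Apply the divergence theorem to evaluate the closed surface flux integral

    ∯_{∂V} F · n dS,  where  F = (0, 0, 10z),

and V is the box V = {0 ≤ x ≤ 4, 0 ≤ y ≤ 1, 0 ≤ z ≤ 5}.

By the divergence theorem,

    ∯_{∂V} F · n dS = ∭_V (∇ · F) dV.

Compute the divergence:
    ∇ · F = ∂F_x/∂x + ∂F_y/∂y + ∂F_z/∂z = 0 + 0 + 10 = 10.

V is a rectangular box, so dV = dx dy dz with 0 ≤ x ≤ 4, 0 ≤ y ≤ 1, 0 ≤ z ≤ 5.

Integrate (10) over V as an iterated integral:

    ∭_V (∇·F) dV = ∫_0^{4} ∫_0^{1} ∫_0^{5} (10) dz dy dx.

Inner (z from 0 to 5): 50.
Middle (y from 0 to 1): 50.
Outer (x from 0 to 4): 200.

Therefore ∯_{∂V} F · n dS = 200.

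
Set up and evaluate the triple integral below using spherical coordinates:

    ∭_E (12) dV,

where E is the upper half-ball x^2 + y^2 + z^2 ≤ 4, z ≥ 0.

In spherical coordinates, x = ρ sin(φ) cos(θ), y = ρ sin(φ) sin(θ), z = ρ cos(φ), and dV = ρ^2 sin(φ) dρ dφ dθ.

The integrand becomes 12, so

    ∭_E (12) dV = ∫_{0}^{2π} ∫_{0}^{π/2} ∫_{0}^{2} (12) · ρ^2 sin(φ) dρ dφ dθ.

Inner (ρ): 32sin(φ).
Middle (φ): 32.
Outer (θ): 64π.

Therefore the triple integral equals 64π.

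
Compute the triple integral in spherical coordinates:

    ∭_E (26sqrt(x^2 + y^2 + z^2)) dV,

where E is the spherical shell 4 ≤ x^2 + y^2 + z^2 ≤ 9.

In spherical coordinates, x = ρ sin(φ) cos(θ), y = ρ sin(φ) sin(θ), z = ρ cos(φ), and dV = ρ^2 sin(φ) dρ dφ dθ.

The integrand becomes 26ρ, so

    ∭_E (26sqrt(x^2 + y^2 + z^2)) dV = ∫_{0}^{2π} ∫_{0}^{π} ∫_{2}^{3} (26ρ) · ρ^2 sin(φ) dρ dφ dθ.

Inner (ρ): 845sin(φ)/2.
Middle (φ): 845.
Outer (θ): 1690π.

Therefore the triple integral equals 1690π.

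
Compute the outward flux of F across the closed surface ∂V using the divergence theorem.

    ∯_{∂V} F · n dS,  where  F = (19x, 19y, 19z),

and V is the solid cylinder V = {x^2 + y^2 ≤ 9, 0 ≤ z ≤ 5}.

By the divergence theorem,

    ∯_{∂V} F · n dS = ∭_V (∇ · F) dV.

Compute the divergence:
    ∇ · F = ∂F_x/∂x + ∂F_y/∂y + ∂F_z/∂z = 19 + 19 + 19 = 57.

In cylindrical coordinates, x = r cos(θ), y = r sin(θ), z = z, dV = r dr dθ dz, with 0 ≤ r ≤ 3, 0 ≤ θ ≤ 2π, 0 ≤ z ≤ 5.

The integrand, after substitution and multiplying by the volume element, becomes (57) · r, so

    ∭_V (∇·F) dV = ∫_0^{2π} ∫_0^{3} ∫_0^{5} (57) · r dz dr dθ.

Inner (z from 0 to 5): 285r.
Middle (r from 0 to 3): 2565/2.
Outer (θ from 0 to 2π): 2565π.

Therefore ∯_{∂V} F · n dS = 2565π.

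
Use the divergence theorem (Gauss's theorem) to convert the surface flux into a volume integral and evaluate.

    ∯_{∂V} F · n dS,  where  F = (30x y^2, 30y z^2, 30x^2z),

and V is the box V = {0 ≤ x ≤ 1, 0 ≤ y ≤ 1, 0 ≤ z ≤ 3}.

By the divergence theorem,

    ∯_{∂V} F · n dS = ∭_V (∇ · F) dV.

Compute the divergence:
    ∇ · F = ∂F_x/∂x + ∂F_y/∂y + ∂F_z/∂z = 30y^2 + 30z^2 + 30x^2 = 30x^2 + 30y^2 + 30z^2.

V is a rectangular box, so dV = dx dy dz with 0 ≤ x ≤ 1, 0 ≤ y ≤ 1, 0 ≤ z ≤ 3.

Integrate (30x^2 + 30y^2 + 30z^2) over V as an iterated integral:

    ∭_V (∇·F) dV = ∫_0^{1} ∫_0^{1} ∫_0^{3} (30x^2 + 30y^2 + 30z^2) dz dy dx.

Inner (z from 0 to 3): 90x^2 + 90y^2 + 270.
Middle (y from 0 to 1): 90x^2 + 300.
Outer (x from 0 to 1): 330.

Therefore ∯_{∂V} F · n dS = 330.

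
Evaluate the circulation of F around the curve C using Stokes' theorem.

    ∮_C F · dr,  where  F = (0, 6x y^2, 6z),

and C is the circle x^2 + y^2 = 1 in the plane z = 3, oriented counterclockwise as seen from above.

Let S be the flat disk x^2 + y^2 ≤ 1 in the plane z = 3, with upward unit normal n̂ = ẑ. By Stokes' theorem,

    ∮_C F · dr = ∬_S (∇ × F) · n̂ dS = ∬_D (curl F)_z dA,

where D is the disk x^2 + y^2 ≤ 1.

Compute the curl of F = (0, 6x y^2, 6z):
    (∇ × F)_x = ∂F_z/∂y - ∂F_y/∂z = 0,
    (∇ × F)_y = ∂F_x/∂z - ∂F_z/∂x = 0,
    (∇ × F)_z = ∂F_y/∂x - ∂F_x/∂y = 6y^2.

On z = 3, (curl F)_z = 6y^2.

Convert to polar (x = r cos θ, y = r sin θ, dA = r dr dθ); the integrand becomes 6r^2sin(θ)^2, so

    ∬_D (curl F)_z dA = ∫_0^{2π} ∫_0^{1} (6r^2sin(θ)^2) · r dr dθ.

Inner (r from 0 to 1): 3sin(θ)^2/2.
Outer (θ from 0 to 2π): 3π/2.

Therefore ∮_C F · dr = 3π/2.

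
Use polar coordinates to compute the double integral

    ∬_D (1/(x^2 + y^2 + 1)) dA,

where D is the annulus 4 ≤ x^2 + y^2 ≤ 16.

The region D is 2 ≤ r ≤ 4, 0 ≤ θ ≤ 2π in polar coordinates, where x = r cos(θ), y = r sin(θ), and dA = r dr dθ.

Under the substitution, the integrand becomes 1/(r^2 + 1), so

    ∬_D (1/(x^2 + y^2 + 1)) dA = ∫_{0}^{2π} ∫_{2}^{4} (1/(r^2 + 1)) · r dr dθ.

Inner integral (in r): ∫_{2}^{4} (1/(r^2 + 1)) · r dr = -log(5)/2 + log(17)/2.

Outer integral (in θ): ∫_{0}^{2π} (-log(5)/2 + log(17)/2) dθ = log((17/5)^π).

Therefore ∬_D (1/(x^2 + y^2 + 1)) dA = log((17/5)^π).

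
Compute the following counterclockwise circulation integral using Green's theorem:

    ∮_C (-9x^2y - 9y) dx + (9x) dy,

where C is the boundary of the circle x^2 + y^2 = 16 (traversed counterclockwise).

Green's theorem converts the closed line integral into a double integral over the enclosed region D:

    ∮_C P dx + Q dy = ∬_D (∂Q/∂x - ∂P/∂y) dA.

Here P = -9x^2y - 9y, Q = 9x, so

    ∂Q/∂x = 9,    ∂P/∂y = -9x^2 - 9,
    ∂Q/∂x - ∂P/∂y = 9x^2 + 18.

D is the region x^2 + y^2 ≤ 16. Evaluating the double integral:

In polar coordinates (x = r cos θ, y = r sin θ, dA = r dr dθ) the integrand becomes 9r^2cos(θ)^2 + 18, so

    ∬_D (9x^2 + 18) dA = ∫_0^{2π} ∫_0^{4} (9r^2cos(θ)^2 + 18) · r dr dθ.

Inner (r from 0 to 4): 576cos(θ)^2 + 144.
Outer (θ from 0 to 2π): 864π.

Therefore ∮_C P dx + Q dy = 864π.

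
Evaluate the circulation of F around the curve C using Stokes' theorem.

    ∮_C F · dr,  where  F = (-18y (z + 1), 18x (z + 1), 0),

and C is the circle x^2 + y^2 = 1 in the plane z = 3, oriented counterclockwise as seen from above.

Let S be the flat disk x^2 + y^2 ≤ 1 in the plane z = 3, with upward unit normal n̂ = ẑ. By Stokes' theorem,

    ∮_C F · dr = ∬_S (∇ × F) · n̂ dS = ∬_D (curl F)_z dA,

where D is the disk x^2 + y^2 ≤ 1.

Compute the curl of F = (-18y (z + 1), 18x (z + 1), 0):
    (∇ × F)_x = ∂F_z/∂y - ∂F_y/∂z = -18x,
    (∇ × F)_y = ∂F_x/∂z - ∂F_z/∂x = -18y,
    (∇ × F)_z = ∂F_y/∂x - ∂F_x/∂y = 36z + 36.

On z = 3, (curl F)_z = 144.

Convert to polar (x = r cos θ, y = r sin θ, dA = r dr dθ); the integrand becomes 144, so

    ∬_D (curl F)_z dA = ∫_0^{2π} ∫_0^{1} (144) · r dr dθ.

Inner (r from 0 to 1): 72.
Outer (θ from 0 to 2π): 144π.

Therefore ∮_C F · dr = 144π.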